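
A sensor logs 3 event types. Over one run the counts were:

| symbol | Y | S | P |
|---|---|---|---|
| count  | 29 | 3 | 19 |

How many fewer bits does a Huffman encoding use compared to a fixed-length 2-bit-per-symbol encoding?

29

Fixed-length: 2 bits × 51 symbols = 102 bits.
Huffman merges:
S(3) + P(19) → 22
22 + Y(29) → 51
Huffman total = 22 + 51 = 73 bits.
Saving = 102 − 73 = 29 bits.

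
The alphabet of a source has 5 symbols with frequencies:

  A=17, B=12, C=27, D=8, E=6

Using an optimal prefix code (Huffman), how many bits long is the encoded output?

153

Build the Huffman tree bottom-up:
combine E(6), D(8) → 14
combine B(12), 14 → 26
combine A(17), 26 → 43
combine C(27), 43 → 70
Each symbol's bit-cost is frequency × depth; summing gives 153 bits (equivalently 14 + 26 + 43 + 70).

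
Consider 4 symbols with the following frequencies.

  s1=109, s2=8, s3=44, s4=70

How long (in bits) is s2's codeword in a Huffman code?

Huffman merges, smallest pair first:
merge s2(8) and s3(44): 52
merge 52 and s4(70): 122
merge s1(109) and 122: 231
s2 sits 3 levels below the root, so its codeword is 3 bits.

3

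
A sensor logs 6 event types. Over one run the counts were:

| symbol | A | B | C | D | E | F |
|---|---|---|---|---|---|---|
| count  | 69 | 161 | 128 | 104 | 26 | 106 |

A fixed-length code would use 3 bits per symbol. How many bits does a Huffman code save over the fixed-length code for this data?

300

Fixed-length: 3 bits × 594 symbols = 1782 bits.
Huffman merges:
E(26) + A(69) → 95
95 + D(104) → 199
F(106) + C(128) → 234
B(161) + 199 → 360
234 + 360 → 594
Huffman total = 95 + 199 + 234 + 360 + 594 = 1482 bits.
Saving = 1782 − 1482 = 300 bits.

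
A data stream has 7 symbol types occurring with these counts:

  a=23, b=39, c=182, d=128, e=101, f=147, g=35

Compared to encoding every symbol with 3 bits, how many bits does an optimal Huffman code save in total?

Fixed-length: 3 bits × 655 symbols = 1965 bits.
Huffman merges:
combine a(23), g(35) → 58
combine b(39), 58 → 97
combine 97, e(101) → 198
combine d(128), f(147) → 275
combine c(182), 198 → 380
combine 275, 380 → 655
Huffman total = 58 + 97 + 198 + 275 + 380 + 655 = 1663 bits.
Saving = 1965 − 1663 = 302 bits.

302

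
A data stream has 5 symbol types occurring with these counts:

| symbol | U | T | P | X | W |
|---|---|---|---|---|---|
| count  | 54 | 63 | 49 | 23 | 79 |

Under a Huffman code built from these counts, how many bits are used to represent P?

Huffman merges, smallest pair first:
combine X(23), P(49) → 72
combine U(54), T(63) → 117
combine 72, W(79) → 151
combine 117, 151 → 268
P sits 3 levels below the root, so its codeword is 3 bits.

3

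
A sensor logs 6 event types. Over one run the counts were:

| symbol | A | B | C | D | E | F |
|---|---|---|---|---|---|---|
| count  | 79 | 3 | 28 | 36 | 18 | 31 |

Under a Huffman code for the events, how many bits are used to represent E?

Huffman merges, smallest pair first:
combine B(3), E(18) → 21
combine 21, C(28) → 49
combine F(31), D(36) → 67
combine 49, 67 → 116
combine A(79), 116 → 195
E's leaf is at depth 4, giving a 4-bit codeword.

4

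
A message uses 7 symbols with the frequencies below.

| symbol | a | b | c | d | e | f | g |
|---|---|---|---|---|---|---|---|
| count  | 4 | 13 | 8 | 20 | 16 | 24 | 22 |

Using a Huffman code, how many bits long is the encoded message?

287

Build the Huffman tree bottom-up:
merge a(4) and c(8): 12
merge 12 and b(13): 25
merge e(16) and d(20): 36
merge g(22) and f(24): 46
merge 25 and 36: 61
merge 46 and 61: 107
Total encoded bits = sum of merged weights = 12 + 25 + 36 + 46 + 61 + 107 = 287.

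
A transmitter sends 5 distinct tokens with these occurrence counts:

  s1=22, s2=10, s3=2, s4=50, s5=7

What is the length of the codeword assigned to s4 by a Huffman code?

Repeatedly merge the two smallest:
s3(2) + s5(7) → 9
9 + s2(10) → 19
19 + s1(22) → 41
41 + s4(50) → 91
s4 is merged only at the final step, so code length = 1.

1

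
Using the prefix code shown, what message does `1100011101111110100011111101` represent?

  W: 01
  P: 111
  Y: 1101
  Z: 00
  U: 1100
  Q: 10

UWYPYZWPY

Read left to right; each codeword is recognised as soon as it completes (prefix code):
  1100→U | 01→W | 1101→Y | 111→P | 1101→Y | 00→Z | 01→W | 111→P | 1101→Y
Decoded message: UWYPYZWPY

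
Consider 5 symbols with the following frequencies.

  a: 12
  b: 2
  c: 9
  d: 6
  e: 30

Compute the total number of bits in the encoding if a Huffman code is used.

Merge the two smallest weights repeatedly:
b(2) + d(6) → 8
8 + c(9) → 17
a(12) + 17 → 29
29 + e(30) → 59
Total encoded bits = sum of merged weights = 8 + 17 + 29 + 59 = 113.

113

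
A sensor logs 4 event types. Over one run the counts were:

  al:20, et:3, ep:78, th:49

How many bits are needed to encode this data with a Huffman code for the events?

245

Merge the two smallest weights repeatedly:
merge et(3) and al(20): 23
merge 23 and th(49): 72
merge 72 and ep(78): 150
The encoded length is the sum of every internal node's weight: 23 + 72 + 150 = 245 bits.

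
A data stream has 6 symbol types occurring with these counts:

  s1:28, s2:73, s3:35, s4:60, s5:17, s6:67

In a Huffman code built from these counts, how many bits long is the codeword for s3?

3

Build the tree from the bottom:
s5(17) + s1(28) → 45
s3(35) + 45 → 80
s4(60) + s6(67) → 127
s2(73) + 80 → 153
127 + 153 → 280
s3 sits 3 levels below the root, so its codeword is 3 bits.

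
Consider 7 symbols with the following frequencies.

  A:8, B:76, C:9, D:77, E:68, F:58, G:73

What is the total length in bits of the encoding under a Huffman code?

Build the Huffman tree bottom-up:
combine A(8), C(9) → 17
combine 17, F(58) → 75
combine E(68), G(73) → 141
combine 75, B(76) → 151
combine D(77), 141 → 218
combine 151, 218 → 369
Each symbol's bit-cost is frequency × depth; summing gives 971 bits (equivalently 17 + 75 + 141 + 151 + 218 + 369).

971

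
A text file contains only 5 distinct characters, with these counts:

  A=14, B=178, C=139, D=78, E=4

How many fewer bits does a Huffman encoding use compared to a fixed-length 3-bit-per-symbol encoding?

Fixed-length: 3 bits × 413 symbols = 1239 bits.
Huffman merges:
merge E(4) and A(14): 18
merge 18 and D(78): 96
merge 96 and C(139): 235
merge B(178) and 235: 413
Huffman total = 18 + 96 + 235 + 413 = 762 bits.
Saving = 1239 − 762 = 477 bits.

477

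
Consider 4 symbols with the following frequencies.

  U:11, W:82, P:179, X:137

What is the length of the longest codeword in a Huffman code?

3

Merge the two lowest-weight nodes at each step:
combine U(11), W(82) → 93
combine 93, X(137) → 230
combine P(179), 230 → 409
The rarest symbols sit at the bottom; the longest codeword is 3 bits.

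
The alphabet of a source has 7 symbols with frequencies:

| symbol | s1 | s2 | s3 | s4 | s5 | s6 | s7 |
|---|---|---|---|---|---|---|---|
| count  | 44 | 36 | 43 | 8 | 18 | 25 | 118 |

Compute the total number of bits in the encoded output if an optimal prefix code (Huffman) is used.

Merge the two smallest weights repeatedly:
merge s4(8) and s5(18): 26
merge s6(25) and 26: 51
merge s2(36) and s3(43): 79
merge s1(44) and 51: 95
merge 79 and 95: 174
merge s7(118) and 174: 292
Total encoded bits = sum of merged weights = 26 + 51 + 79 + 95 + 174 + 292 = 717.

717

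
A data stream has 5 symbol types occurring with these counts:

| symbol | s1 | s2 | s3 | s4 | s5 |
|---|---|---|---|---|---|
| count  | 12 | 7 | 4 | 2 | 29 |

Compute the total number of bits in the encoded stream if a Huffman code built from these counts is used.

Build the Huffman tree bottom-up:
combine s4(2), s3(4) → 6
combine 6, s2(7) → 13
combine s1(12), 13 → 25
combine 25, s5(29) → 54
The encoded length is the sum of every internal node's weight: 6 + 13 + 25 + 54 = 98 bits.

98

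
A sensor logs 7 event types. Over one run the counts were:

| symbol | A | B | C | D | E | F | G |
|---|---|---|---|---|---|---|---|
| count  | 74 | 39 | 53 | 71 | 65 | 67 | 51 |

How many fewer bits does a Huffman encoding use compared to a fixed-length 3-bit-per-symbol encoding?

Fixed-length: 3 bits × 420 symbols = 1260 bits.
Huffman merges:
merge B(39) and G(51): 90
merge C(53) and E(65): 118
merge F(67) and D(71): 138
merge A(74) and 90: 164
merge 118 and 138: 256
merge 164 and 256: 420
Huffman total = 90 + 118 + 138 + 164 + 256 + 420 = 1186 bits.
Saving = 1260 − 1186 = 74 bits.

74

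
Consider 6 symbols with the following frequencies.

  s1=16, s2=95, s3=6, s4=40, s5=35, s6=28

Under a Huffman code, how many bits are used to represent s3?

Build the tree from the bottom:
s3(6) + s1(16) → 22
22 + s6(28) → 50
s5(35) + s4(40) → 75
50 + 75 → 125
s2(95) + 125 → 220
The subtree containing s3 is merged 4 times, so code length = 4.

4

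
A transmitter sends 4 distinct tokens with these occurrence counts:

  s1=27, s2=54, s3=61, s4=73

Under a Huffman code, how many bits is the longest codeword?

Merge the two lowest-weight nodes at each step:
combine s1(27), s2(54) → 81
combine s3(61), s4(73) → 134
combine 81, 134 → 215
Maximum depth reached is 2.

2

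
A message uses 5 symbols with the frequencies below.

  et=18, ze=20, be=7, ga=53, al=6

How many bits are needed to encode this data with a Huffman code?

199

Build the Huffman tree bottom-up:
al(6) + be(7) → 13
13 + et(18) → 31
ze(20) + 31 → 51
51 + ga(53) → 104
The encoded length is the sum of every internal node's weight: 13 + 31 + 51 + 104 = 199 bits.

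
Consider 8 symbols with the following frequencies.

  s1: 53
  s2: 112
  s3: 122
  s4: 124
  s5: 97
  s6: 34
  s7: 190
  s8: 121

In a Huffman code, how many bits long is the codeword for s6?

Huffman merges, smallest pair first:
merge s6(34) and s1(53): 87
merge 87 and s5(97): 184
merge s2(112) and s8(121): 233
merge s3(122) and s4(124): 246
merge 184 and s7(190): 374
merge 233 and 246: 479
merge 374 and 479: 853
s6 sits 4 levels below the root, so its codeword is 4 bits.

4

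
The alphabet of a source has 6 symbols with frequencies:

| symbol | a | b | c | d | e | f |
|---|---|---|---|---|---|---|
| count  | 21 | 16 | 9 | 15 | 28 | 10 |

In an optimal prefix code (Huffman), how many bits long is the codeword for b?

3

Huffman merges, smallest pair first:
combine c(9), f(10) → 19
combine d(15), b(16) → 31
combine 19, a(21) → 40
combine e(28), 31 → 59
combine 40, 59 → 99
The subtree containing b is merged 3 times, so code length = 3.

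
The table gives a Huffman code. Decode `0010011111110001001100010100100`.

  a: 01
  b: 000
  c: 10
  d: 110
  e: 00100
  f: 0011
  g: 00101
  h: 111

ehhcedge

Read left to right; each codeword is recognised as soon as it completes (prefix code):
  00100→e | 111→h | 111→h | 10→c | 00100→e | 110→d | 00101→g | 00100→e
Decoded message: ehhcedge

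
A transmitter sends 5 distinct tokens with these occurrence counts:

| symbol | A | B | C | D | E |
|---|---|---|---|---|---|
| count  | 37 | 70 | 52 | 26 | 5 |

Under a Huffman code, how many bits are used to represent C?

Build the tree from the bottom:
E(5) + D(26) → 31
31 + A(37) → 68
C(52) + 68 → 120
B(70) + 120 → 190
The subtree containing C is merged 2 times, so code length = 2.

2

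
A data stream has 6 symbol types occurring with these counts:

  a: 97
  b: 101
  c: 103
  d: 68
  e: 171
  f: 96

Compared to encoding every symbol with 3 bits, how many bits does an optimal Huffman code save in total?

274

Fixed-length: 3 bits × 636 symbols = 1908 bits.
Huffman merges:
merge d(68) and f(96): 164
merge a(97) and b(101): 198
merge c(103) and 164: 267
merge e(171) and 198: 369
merge 267 and 369: 636
Huffman total = 164 + 198 + 267 + 369 + 636 = 1634 bits.
Saving = 1908 − 1634 = 274 bits.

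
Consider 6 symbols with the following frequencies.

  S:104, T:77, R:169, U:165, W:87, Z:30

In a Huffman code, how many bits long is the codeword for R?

2

Huffman merges, smallest pair first:
merge Z(30) and T(77): 107
merge W(87) and S(104): 191
merge 107 and U(165): 272
merge R(169) and 191: 360
merge 272 and 360: 632
R sits 2 levels below the root, so its codeword is 2 bits.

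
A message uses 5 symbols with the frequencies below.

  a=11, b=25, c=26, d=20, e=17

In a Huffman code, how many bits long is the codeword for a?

Repeatedly merge the two smallest:
combine a(11), e(17) → 28
combine d(20), b(25) → 45
combine c(26), 28 → 54
combine 45, 54 → 99
a sits 3 levels below the root, so its codeword is 3 bits.

3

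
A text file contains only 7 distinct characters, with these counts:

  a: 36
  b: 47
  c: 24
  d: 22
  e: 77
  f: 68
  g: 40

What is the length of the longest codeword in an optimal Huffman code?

4

Merge the two lowest-weight nodes at each step:
d(22) + c(24) → 46
a(36) + g(40) → 76
46 + b(47) → 93
f(68) + 76 → 144
e(77) + 93 → 170
144 + 170 → 314
Maximum depth reached is 4.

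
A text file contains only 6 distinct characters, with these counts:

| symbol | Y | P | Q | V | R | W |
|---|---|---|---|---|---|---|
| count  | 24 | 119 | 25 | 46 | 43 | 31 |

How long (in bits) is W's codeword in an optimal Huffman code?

Repeatedly merge the two smallest:
Y(24) + Q(25) → 49
W(31) + R(43) → 74
V(46) + 49 → 95
74 + 95 → 169
P(119) + 169 → 288
The subtree containing W is merged 3 times, so code length = 3.

3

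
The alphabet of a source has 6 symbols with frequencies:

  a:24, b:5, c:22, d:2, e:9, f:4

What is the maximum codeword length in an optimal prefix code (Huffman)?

5

Merge the two lowest-weight nodes at each step:
d(2) + f(4) → 6
b(5) + 6 → 11
e(9) + 11 → 20
20 + c(22) → 42
a(24) + 42 → 66
Maximum depth reached is 5.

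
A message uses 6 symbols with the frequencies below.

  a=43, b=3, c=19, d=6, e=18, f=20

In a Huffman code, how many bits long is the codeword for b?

Huffman merges, smallest pair first:
merge b(3) and d(6): 9
merge 9 and e(18): 27
merge c(19) and f(20): 39
merge 27 and 39: 66
merge a(43) and 66: 109
b sits 4 levels below the root, so its codeword is 4 bits.

4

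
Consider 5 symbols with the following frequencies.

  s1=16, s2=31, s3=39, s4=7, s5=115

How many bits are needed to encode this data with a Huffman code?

378

Build the Huffman tree bottom-up:
s4(7) + s1(16) → 23
23 + s2(31) → 54
s3(39) + 54 → 93
93 + s5(115) → 208
The encoded length is the sum of every internal node's weight: 23 + 54 + 93 + 208 = 378 bits.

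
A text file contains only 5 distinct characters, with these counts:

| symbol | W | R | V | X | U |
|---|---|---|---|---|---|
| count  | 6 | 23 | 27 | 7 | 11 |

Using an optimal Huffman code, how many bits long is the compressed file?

158

Build the Huffman tree bottom-up:
W(6) + X(7) → 13
U(11) + 13 → 24
R(23) + 24 → 47
V(27) + 47 → 74
The encoded length is the sum of every internal node's weight: 13 + 24 + 47 + 74 = 158 bits.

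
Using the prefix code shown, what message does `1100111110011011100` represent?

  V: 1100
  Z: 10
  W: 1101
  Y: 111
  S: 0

VYVWV

Read left to right; each codeword is recognised as soon as it completes (prefix code):
  1100→V | 111→Y | 1100→V | 1101→W | 1100→V
Decoded message: VYVWV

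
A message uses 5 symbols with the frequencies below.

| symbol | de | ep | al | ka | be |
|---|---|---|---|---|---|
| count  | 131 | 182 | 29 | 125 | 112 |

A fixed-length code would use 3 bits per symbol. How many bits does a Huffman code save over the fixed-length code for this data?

438

Fixed-length: 3 bits × 579 symbols = 1737 bits.
Huffman merges:
combine al(29), be(112) → 141
combine ka(125), de(131) → 256
combine 141, ep(182) → 323
combine 256, 323 → 579
Huffman total = 141 + 256 + 323 + 579 = 1299 bits.
Saving = 1737 − 1299 = 438 bits.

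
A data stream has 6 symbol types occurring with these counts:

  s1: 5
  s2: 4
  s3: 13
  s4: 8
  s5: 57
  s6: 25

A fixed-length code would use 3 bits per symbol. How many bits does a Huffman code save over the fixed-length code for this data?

Fixed-length: 3 bits × 112 symbols = 336 bits.
Huffman merges:
combine s2(4), s1(5) → 9
combine s4(8), 9 → 17
combine s3(13), 17 → 30
combine s6(25), 30 → 55
combine 55, s5(57) → 112
Huffman total = 9 + 17 + 30 + 55 + 112 = 223 bits.
Saving = 336 − 223 = 113 bits.

113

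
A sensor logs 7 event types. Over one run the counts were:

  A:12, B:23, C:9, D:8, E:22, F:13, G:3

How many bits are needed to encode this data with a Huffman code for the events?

236

Build the Huffman tree bottom-up:
G(3) + D(8) → 11
C(9) + 11 → 20
A(12) + F(13) → 25
20 + E(22) → 42
B(23) + 25 → 48
42 + 48 → 90
The encoded length is the sum of every internal node's weight: 11 + 20 + 25 + 42 + 48 + 90 = 236 bits.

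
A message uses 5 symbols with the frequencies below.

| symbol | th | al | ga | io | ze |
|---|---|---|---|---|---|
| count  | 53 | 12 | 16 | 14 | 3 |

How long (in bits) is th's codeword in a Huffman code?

Huffman merges, smallest pair first:
combine ze(3), al(12) → 15
combine io(14), 15 → 29
combine ga(16), 29 → 45
combine 45, th(53) → 98
th is merged only at the final step, so code length = 1.

1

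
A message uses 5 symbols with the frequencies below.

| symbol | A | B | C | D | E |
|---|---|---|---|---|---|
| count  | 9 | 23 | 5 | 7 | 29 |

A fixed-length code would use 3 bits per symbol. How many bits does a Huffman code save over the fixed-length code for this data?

Fixed-length: 3 bits × 73 symbols = 219 bits.
Huffman merges:
combine C(5), D(7) → 12
combine A(9), 12 → 21
combine 21, B(23) → 44
combine E(29), 44 → 73
Huffman total = 12 + 21 + 44 + 73 = 150 bits.
Saving = 219 − 150 = 69 bits.

69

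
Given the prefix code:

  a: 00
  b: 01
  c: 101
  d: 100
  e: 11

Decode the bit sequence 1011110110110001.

Read left to right; each codeword is recognised as soon as it completes (prefix code):
  101→c | 11→e | 101→c | 101→c | 100→d | 01→b
Decoded message: ceccdb

ceccdb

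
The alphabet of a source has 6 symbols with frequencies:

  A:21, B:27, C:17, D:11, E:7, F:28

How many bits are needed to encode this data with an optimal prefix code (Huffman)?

Merge the two smallest weights repeatedly:
E(7) + D(11) → 18
C(17) + 18 → 35
A(21) + B(27) → 48
F(28) + 35 → 63
48 + 63 → 111
Total encoded bits = sum of merged weights = 18 + 35 + 48 + 63 + 111 = 275.

275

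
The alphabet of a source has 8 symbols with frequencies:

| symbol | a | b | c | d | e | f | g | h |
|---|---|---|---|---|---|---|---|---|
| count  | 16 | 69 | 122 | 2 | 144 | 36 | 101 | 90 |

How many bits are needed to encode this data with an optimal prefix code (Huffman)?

1546

Merge the two smallest weights repeatedly:
merge d(2) and a(16): 18
merge 18 and f(36): 54
merge 54 and b(69): 123
merge h(90) and g(101): 191
merge c(122) and 123: 245
merge e(144) and 191: 335
merge 245 and 335: 580
Total encoded bits = sum of merged weights = 18 + 54 + 123 + 191 + 245 + 335 + 580 = 1546.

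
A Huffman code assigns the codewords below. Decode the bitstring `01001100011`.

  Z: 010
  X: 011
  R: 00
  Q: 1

Read left to right; each codeword is recognised as soon as it completes (prefix code):
  010→Z | 011→X | 00→R | 011→X
Decoded message: ZXRX

ZXRX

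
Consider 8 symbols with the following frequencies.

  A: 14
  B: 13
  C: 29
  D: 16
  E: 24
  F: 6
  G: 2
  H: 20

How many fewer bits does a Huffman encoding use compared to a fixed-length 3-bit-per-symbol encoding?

24

Fixed-length: 3 bits × 124 symbols = 372 bits.
Huffman merges:
G(2) + F(6) → 8
8 + B(13) → 21
A(14) + D(16) → 30
H(20) + 21 → 41
E(24) + C(29) → 53
30 + 41 → 71
53 + 71 → 124
Huffman total = 8 + 21 + 30 + 41 + 53 + 71 + 124 = 348 bits.
Saving = 372 − 348 = 24 bits.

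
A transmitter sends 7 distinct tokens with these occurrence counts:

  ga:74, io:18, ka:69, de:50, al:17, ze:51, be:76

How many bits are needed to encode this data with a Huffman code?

Greedily combine the two least-frequent nodes:
al(17) + io(18) → 35
35 + de(50) → 85
ze(51) + ka(69) → 120
ga(74) + be(76) → 150
85 + 120 → 205
150 + 205 → 355
Each symbol's bit-cost is frequency × depth; summing gives 950 bits (equivalently 35 + 85 + 120 + 150 + 205 + 355).

950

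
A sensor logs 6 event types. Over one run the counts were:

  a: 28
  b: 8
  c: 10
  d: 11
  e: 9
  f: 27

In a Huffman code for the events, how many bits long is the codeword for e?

3

Huffman merges, smallest pair first:
merge b(8) and e(9): 17
merge c(10) and d(11): 21
merge 17 and 21: 38
merge f(27) and a(28): 55
merge 38 and 55: 93
The subtree containing e is merged 3 times, so code length = 3.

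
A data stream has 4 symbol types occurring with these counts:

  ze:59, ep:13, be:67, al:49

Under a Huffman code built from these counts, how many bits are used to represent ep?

3

Repeatedly merge the two smallest:
combine ep(13), al(49) → 62
combine ze(59), 62 → 121
combine be(67), 121 → 188
ep's leaf is at depth 3, giving a 3-bit codeword.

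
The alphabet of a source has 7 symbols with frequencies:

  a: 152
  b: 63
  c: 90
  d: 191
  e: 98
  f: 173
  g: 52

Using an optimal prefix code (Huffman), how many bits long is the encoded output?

Build the Huffman tree bottom-up:
merge g(52) and b(63): 115
merge c(90) and e(98): 188
merge 115 and a(152): 267
merge f(173) and 188: 361
merge d(191) and 267: 458
merge 361 and 458: 819
Each symbol's bit-cost is frequency × depth; summing gives 2208 bits (equivalently 115 + 188 + 267 + 361 + 458 + 819).

2208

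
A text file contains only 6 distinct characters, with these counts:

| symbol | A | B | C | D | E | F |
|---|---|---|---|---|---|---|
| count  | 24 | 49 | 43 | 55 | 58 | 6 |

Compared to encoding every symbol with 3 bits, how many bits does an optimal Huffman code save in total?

Fixed-length: 3 bits × 235 symbols = 705 bits.
Huffman merges:
merge F(6) and A(24): 30
merge 30 and C(43): 73
merge B(49) and D(55): 104
merge E(58) and 73: 131
merge 104 and 131: 235
Huffman total = 30 + 73 + 104 + 131 + 235 = 573 bits.
Saving = 705 − 573 = 132 bits.

132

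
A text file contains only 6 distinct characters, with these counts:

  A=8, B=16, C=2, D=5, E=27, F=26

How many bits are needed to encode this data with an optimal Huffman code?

190

Greedily combine the two least-frequent nodes:
combine C(2), D(5) → 7
combine 7, A(8) → 15
combine 15, B(16) → 31
combine F(26), E(27) → 53
combine 31, 53 → 84
The encoded length is the sum of every internal node's weight: 7 + 15 + 31 + 53 + 84 = 190 bits.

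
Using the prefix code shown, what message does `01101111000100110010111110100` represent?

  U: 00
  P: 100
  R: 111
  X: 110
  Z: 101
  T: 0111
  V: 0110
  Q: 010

Read left to right; each codeword is recognised as soon as it completes (prefix code):
  0110→V | 111→R | 100→P | 010→Q | 0110→V | 010→Q | 111→R | 110→X | 100→P
Decoded message: VRPQVQRXP

VRPQVQRXP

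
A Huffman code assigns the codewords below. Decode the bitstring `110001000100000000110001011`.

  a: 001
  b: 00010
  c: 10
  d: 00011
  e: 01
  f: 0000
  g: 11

Read left to right; each codeword is recognised as soon as it completes (prefix code):
  11→g | 00010→b | 001→a | 0000→f | 0000→f | 11→g | 00010→b | 11→g
Decoded message: gbaffgbg

gbaffgbg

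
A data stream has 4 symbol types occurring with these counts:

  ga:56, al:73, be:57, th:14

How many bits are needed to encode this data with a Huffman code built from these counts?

Greedily combine the two least-frequent nodes:
merge th(14) and ga(56): 70
merge be(57) and 70: 127
merge al(73) and 127: 200
Total encoded bits = sum of merged weights = 70 + 127 + 200 = 397.

397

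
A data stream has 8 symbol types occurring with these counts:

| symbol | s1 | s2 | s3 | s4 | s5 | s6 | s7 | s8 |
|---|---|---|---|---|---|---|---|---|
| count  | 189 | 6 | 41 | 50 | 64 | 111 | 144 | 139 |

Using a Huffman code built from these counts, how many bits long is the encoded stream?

2043

Greedily combine the two least-frequent nodes:
combine s2(6), s3(41) → 47
combine 47, s4(50) → 97
combine s5(64), 97 → 161
combine s6(111), s8(139) → 250
combine s7(144), 161 → 305
combine s1(189), 250 → 439
combine 305, 439 → 744
The encoded length is the sum of every internal node's weight: 47 + 97 + 161 + 250 + 305 + 439 + 744 = 2043 bits.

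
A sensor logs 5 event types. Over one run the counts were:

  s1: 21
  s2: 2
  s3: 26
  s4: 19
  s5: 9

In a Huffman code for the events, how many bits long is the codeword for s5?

Huffman merges, smallest pair first:
s2(2) + s5(9) → 11
11 + s4(19) → 30
s1(21) + s3(26) → 47
30 + 47 → 77
s5's leaf is at depth 3, giving a 3-bit codeword.

3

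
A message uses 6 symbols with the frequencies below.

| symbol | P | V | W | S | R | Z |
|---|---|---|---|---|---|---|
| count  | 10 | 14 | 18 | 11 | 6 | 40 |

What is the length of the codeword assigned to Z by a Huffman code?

Build the tree from the bottom:
merge R(6) and P(10): 16
merge S(11) and V(14): 25
merge 16 and W(18): 34
merge 25 and 34: 59
merge Z(40) and 59: 99
Z sits one level below the root: a 1-bit codeword.

1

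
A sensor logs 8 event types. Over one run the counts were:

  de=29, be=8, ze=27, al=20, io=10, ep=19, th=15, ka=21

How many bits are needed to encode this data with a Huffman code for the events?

Build the Huffman tree bottom-up:
merge be(8) and io(10): 18
merge th(15) and 18: 33
merge ep(19) and al(20): 39
merge ka(21) and ze(27): 48
merge de(29) and 33: 62
merge 39 and 48: 87
merge 62 and 87: 149
Each symbol's bit-cost is frequency × depth; summing gives 436 bits (equivalently 18 + 33 + 39 + 48 + 62 + 87 + 149).

436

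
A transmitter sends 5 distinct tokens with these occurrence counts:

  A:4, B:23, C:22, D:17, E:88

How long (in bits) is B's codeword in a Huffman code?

Build the tree from the bottom:
combine A(4), D(17) → 21
combine 21, C(22) → 43
combine B(23), 43 → 66
combine 66, E(88) → 154
The subtree containing B is merged 2 times, so code length = 2.

2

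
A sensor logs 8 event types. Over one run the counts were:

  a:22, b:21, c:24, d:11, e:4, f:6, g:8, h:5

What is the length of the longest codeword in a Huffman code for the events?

5

Merge the two lowest-weight nodes at each step:
combine e(4), h(5) → 9
combine f(6), g(8) → 14
combine 9, d(11) → 20
combine 14, 20 → 34
combine b(21), a(22) → 43
combine c(24), 34 → 58
combine 43, 58 → 101
The rarest symbols sit at the bottom; the longest codeword is 5 bits.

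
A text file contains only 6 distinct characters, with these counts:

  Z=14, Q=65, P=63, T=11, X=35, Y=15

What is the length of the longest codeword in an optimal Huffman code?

4

Merge the two lowest-weight nodes at each step:
merge T(11) and Z(14): 25
merge Y(15) and 25: 40
merge X(35) and 40: 75
merge P(63) and Q(65): 128
merge 75 and 128: 203
Maximum depth reached is 4.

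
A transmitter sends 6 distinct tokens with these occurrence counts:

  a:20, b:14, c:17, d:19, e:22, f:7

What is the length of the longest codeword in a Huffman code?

Merge the two lowest-weight nodes at each step:
f(7) + b(14) → 21
c(17) + d(19) → 36
a(20) + 21 → 41
e(22) + 36 → 58
41 + 58 → 99
The rarest symbols sit at the bottom; the longest codeword is 3 bits.

3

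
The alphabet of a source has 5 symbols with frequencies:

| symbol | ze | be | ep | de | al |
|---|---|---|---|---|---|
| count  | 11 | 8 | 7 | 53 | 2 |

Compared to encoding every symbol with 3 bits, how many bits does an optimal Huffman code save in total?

108

Fixed-length: 3 bits × 81 symbols = 243 bits.
Huffman merges:
al(2) + ep(7) → 9
be(8) + 9 → 17
ze(11) + 17 → 28
28 + de(53) → 81
Huffman total = 9 + 17 + 28 + 81 = 135 bits.
Saving = 243 − 135 = 108 bits.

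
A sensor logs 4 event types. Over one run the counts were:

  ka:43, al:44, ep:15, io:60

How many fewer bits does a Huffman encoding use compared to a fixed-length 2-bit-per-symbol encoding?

2

Fixed-length: 2 bits × 162 symbols = 324 bits.
Huffman merges:
merge ep(15) and ka(43): 58
merge al(44) and 58: 102
merge io(60) and 102: 162
Huffman total = 58 + 102 + 162 = 322 bits.
Saving = 324 − 322 = 2 bits.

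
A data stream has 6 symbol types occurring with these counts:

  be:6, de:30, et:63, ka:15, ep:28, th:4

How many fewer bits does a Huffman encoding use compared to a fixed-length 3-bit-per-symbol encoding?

Fixed-length: 3 bits × 146 symbols = 438 bits.
Huffman merges:
merge th(4) and be(6): 10
merge 10 and ka(15): 25
merge 25 and ep(28): 53
merge de(30) and 53: 83
merge et(63) and 83: 146
Huffman total = 10 + 25 + 53 + 83 + 146 = 317 bits.
Saving = 438 − 317 = 121 bits.

121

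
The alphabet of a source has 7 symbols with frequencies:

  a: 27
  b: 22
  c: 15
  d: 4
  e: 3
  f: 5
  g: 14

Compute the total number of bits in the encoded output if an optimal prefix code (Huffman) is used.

225

Build the Huffman tree bottom-up:
combine e(3), d(4) → 7
combine f(5), 7 → 12
combine 12, g(14) → 26
combine c(15), b(22) → 37
combine 26, a(27) → 53
combine 37, 53 → 90
Total encoded bits = sum of merged weights = 7 + 12 + 26 + 37 + 53 + 90 = 225.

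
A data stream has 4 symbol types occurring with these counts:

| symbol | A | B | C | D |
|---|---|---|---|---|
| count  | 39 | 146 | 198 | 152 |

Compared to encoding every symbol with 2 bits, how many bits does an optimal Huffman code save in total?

13

Fixed-length: 2 bits × 535 symbols = 1070 bits.
Huffman merges:
merge A(39) and B(146): 185
merge D(152) and 185: 337
merge C(198) and 337: 535
Huffman total = 185 + 337 + 535 = 1057 bits.
Saving = 1070 − 1057 = 13 bits.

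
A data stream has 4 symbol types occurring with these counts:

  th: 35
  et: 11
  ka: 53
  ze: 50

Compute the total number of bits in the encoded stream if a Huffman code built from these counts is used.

Greedily combine the two least-frequent nodes:
combine et(11), th(35) → 46
combine 46, ze(50) → 96
combine ka(53), 96 → 149
The encoded length is the sum of every internal node's weight: 46 + 96 + 149 = 291 bits.

291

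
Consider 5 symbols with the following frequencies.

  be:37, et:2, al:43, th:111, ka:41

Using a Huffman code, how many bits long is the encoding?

476

Merge the two smallest weights repeatedly:
et(2) + be(37) → 39
39 + ka(41) → 80
al(43) + 80 → 123
th(111) + 123 → 234
Each symbol's bit-cost is frequency × depth; summing gives 476 bits (equivalently 39 + 80 + 123 + 234).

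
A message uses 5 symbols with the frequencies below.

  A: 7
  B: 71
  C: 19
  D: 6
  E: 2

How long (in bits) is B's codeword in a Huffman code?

1

Huffman merges, smallest pair first:
combine E(2), D(6) → 8
combine A(7), 8 → 15
combine 15, C(19) → 34
combine 34, B(71) → 105
B is merged only at the final step, so code length = 1.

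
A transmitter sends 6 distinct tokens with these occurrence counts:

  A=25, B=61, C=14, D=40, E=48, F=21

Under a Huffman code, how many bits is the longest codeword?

4

Merge the two lowest-weight nodes at each step:
C(14) + F(21) → 35
A(25) + 35 → 60
D(40) + E(48) → 88
60 + B(61) → 121
88 + 121 → 209
Maximum depth reached is 4.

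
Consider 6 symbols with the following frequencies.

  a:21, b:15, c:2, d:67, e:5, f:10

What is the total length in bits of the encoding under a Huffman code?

229

Greedily combine the two least-frequent nodes:
c(2) + e(5) → 7
7 + f(10) → 17
b(15) + 17 → 32
a(21) + 32 → 53
53 + d(67) → 120
The encoded length is the sum of every internal node's weight: 7 + 17 + 32 + 53 + 120 = 229 bits.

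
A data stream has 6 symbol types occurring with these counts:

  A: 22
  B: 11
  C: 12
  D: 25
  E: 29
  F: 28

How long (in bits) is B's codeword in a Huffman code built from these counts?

4

Huffman merges, smallest pair first:
B(11) + C(12) → 23
A(22) + 23 → 45
D(25) + F(28) → 53
E(29) + 45 → 74
53 + 74 → 127
B sits 4 levels below the root, so its codeword is 4 bits.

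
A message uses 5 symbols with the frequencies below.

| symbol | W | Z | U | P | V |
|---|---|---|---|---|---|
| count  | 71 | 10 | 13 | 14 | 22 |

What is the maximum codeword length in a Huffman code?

Merge the two lowest-weight nodes at each step:
merge Z(10) and U(13): 23
merge P(14) and V(22): 36
merge 23 and 36: 59
merge 59 and W(71): 130
Maximum depth reached is 3.

3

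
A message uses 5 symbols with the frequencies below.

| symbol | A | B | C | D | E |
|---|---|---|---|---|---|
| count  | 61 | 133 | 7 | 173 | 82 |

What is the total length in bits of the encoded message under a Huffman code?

Merge the two smallest weights repeatedly:
C(7) + A(61) → 68
68 + E(82) → 150
B(133) + 150 → 283
D(173) + 283 → 456
Each symbol's bit-cost is frequency × depth; summing gives 957 bits (equivalently 68 + 150 + 283 + 456).

957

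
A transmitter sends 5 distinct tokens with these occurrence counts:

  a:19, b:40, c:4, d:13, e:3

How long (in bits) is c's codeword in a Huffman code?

4

Build the tree from the bottom:
merge e(3) and c(4): 7
merge 7 and d(13): 20
merge a(19) and 20: 39
merge 39 and b(40): 79
c sits 4 levels below the root, so its codeword is 4 bits.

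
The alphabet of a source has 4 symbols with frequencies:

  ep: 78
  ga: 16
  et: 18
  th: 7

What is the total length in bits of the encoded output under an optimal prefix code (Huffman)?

183

Build the Huffman tree bottom-up:
combine th(7), ga(16) → 23
combine et(18), 23 → 41
combine 41, ep(78) → 119
Total encoded bits = sum of merged weights = 23 + 41 + 119 = 183.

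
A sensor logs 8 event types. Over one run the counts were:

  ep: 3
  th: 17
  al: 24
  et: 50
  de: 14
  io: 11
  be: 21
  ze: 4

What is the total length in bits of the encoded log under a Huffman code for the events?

383

Build the Huffman tree bottom-up:
merge ep(3) and ze(4): 7
merge 7 and io(11): 18
merge de(14) and th(17): 31
merge 18 and be(21): 39
merge al(24) and 31: 55
merge 39 and et(50): 89
merge 55 and 89: 144
The encoded length is the sum of every internal node's weight: 7 + 18 + 31 + 39 + 55 + 89 + 144 = 383 bits.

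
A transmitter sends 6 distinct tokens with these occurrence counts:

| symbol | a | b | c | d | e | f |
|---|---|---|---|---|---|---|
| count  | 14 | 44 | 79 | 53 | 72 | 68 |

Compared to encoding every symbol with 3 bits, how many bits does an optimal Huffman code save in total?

Fixed-length: 3 bits × 330 symbols = 990 bits.
Huffman merges:
a(14) + b(44) → 58
d(53) + 58 → 111
f(68) + e(72) → 140
c(79) + 111 → 190
140 + 190 → 330
Huffman total = 58 + 111 + 140 + 190 + 330 = 829 bits.
Saving = 990 − 829 = 161 bits.

161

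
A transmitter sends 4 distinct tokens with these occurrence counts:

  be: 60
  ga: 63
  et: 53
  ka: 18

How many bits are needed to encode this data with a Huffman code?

388

Greedily combine the two least-frequent nodes:
combine ka(18), et(53) → 71
combine be(60), ga(63) → 123
combine 71, 123 → 194
The encoded length is the sum of every internal node's weight: 71 + 123 + 194 = 388 bits.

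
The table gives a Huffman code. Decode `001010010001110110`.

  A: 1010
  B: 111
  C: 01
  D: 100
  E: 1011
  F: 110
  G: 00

Read left to right; each codeword is recognised as soon as it completes (prefix code):
  00→G | 1010→A | 01→C | 00→G | 01→C | 110→F | 110→F
Decoded message: GACGCFF

GACGCFF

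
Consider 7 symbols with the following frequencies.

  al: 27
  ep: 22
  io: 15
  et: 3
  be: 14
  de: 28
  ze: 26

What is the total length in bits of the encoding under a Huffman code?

367

Build the Huffman tree bottom-up:
et(3) + be(14) → 17
io(15) + 17 → 32
ep(22) + ze(26) → 48
al(27) + de(28) → 55
32 + 48 → 80
55 + 80 → 135
Total encoded bits = sum of merged weights = 17 + 32 + 48 + 55 + 80 + 135 = 367.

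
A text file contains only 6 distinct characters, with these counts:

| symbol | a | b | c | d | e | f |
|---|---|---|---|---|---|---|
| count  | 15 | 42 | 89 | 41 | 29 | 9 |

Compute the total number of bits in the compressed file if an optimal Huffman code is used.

521

Build the Huffman tree bottom-up:
combine f(9), a(15) → 24
combine 24, e(29) → 53
combine d(41), b(42) → 83
combine 53, 83 → 136
combine c(89), 136 → 225
Total encoded bits = sum of merged weights = 24 + 53 + 83 + 136 + 225 = 521.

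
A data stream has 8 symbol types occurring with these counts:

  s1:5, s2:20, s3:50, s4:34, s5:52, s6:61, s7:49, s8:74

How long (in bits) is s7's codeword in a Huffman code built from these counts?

3

Huffman merges, smallest pair first:
merge s1(5) and s2(20): 25
merge 25 and s4(34): 59
merge s7(49) and s3(50): 99
merge s5(52) and 59: 111
merge s6(61) and s8(74): 135
merge 99 and 111: 210
merge 135 and 210: 345
s7's leaf is at depth 3, giving a 3-bit codeword.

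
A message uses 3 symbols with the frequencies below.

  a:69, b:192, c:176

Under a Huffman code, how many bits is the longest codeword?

2

Merge the two lowest-weight nodes at each step:
combine a(69), c(176) → 245
combine b(192), 245 → 437
The first pair merged (a, c) ends up deepest, at depth 2.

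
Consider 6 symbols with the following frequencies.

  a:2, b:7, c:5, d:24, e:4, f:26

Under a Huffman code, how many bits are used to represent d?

Repeatedly merge the two smallest:
merge a(2) and e(4): 6
merge c(5) and 6: 11
merge b(7) and 11: 18
merge 18 and d(24): 42
merge f(26) and 42: 68
The subtree containing d is merged 2 times, so code length = 2.

2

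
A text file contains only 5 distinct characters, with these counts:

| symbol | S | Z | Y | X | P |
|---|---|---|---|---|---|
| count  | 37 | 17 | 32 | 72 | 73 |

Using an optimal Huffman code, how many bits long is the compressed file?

Merge the two smallest weights repeatedly:
Z(17) + Y(32) → 49
S(37) + 49 → 86
X(72) + P(73) → 145
86 + 145 → 231
Each symbol's bit-cost is frequency × depth; summing gives 511 bits (equivalently 49 + 86 + 145 + 231).

511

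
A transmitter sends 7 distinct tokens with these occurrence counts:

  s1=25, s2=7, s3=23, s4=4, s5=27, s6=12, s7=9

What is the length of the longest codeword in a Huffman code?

5

Merge the two lowest-weight nodes at each step:
s4(4) + s2(7) → 11
s7(9) + 11 → 20
s6(12) + 20 → 32
s3(23) + s1(25) → 48
s5(27) + 32 → 59
48 + 59 → 107
The rarest symbols sit at the bottom; the longest codeword is 5 bits.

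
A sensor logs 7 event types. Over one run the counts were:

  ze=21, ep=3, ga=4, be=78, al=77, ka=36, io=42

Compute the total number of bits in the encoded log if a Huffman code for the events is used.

621

Build the Huffman tree bottom-up:
merge ep(3) and ga(4): 7
merge 7 and ze(21): 28
merge 28 and ka(36): 64
merge io(42) and 64: 106
merge al(77) and be(78): 155
merge 106 and 155: 261
The encoded length is the sum of every internal node's weight: 7 + 28 + 64 + 106 + 155 + 261 = 621 bits.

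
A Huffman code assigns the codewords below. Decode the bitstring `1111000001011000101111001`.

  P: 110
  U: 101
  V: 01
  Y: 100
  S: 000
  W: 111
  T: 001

WYSUYVVWT

Read left to right; each codeword is recognised as soon as it completes (prefix code):
  111→W | 100→Y | 000→S | 101→U | 100→Y | 01→V | 01→V | 111→W | 001→T
Decoded message: WYSUYVVWT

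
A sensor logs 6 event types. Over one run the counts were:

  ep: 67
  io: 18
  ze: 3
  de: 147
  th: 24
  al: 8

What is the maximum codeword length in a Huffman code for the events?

5

Merge the two lowest-weight nodes at each step:
combine ze(3), al(8) → 11
combine 11, io(18) → 29
combine th(24), 29 → 53
combine 53, ep(67) → 120
combine 120, de(147) → 267
Maximum depth reached is 5.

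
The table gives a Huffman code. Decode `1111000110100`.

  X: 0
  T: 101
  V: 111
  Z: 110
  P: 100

VPXZP

Read left to right; each codeword is recognised as soon as it completes (prefix code):
  111→V | 100→P | 0→X | 110→Z | 100→P
Decoded message: VPXZP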